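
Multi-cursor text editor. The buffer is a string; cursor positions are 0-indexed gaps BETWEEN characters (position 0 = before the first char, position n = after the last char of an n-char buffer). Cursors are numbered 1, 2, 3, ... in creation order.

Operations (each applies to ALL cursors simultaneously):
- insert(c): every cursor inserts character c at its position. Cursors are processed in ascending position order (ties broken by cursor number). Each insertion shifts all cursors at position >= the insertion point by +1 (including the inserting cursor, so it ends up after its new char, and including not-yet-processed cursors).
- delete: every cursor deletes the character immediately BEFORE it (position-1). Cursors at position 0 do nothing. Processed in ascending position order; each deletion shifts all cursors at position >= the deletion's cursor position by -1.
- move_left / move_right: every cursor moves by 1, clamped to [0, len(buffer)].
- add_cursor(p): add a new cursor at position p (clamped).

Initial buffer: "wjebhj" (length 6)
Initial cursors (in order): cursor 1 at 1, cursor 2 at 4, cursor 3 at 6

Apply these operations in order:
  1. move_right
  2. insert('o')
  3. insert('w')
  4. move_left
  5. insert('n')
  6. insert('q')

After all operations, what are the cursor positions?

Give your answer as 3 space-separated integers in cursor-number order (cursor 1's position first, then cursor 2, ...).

After op 1 (move_right): buffer="wjebhj" (len 6), cursors c1@2 c2@5 c3@6, authorship ......
After op 2 (insert('o')): buffer="wjoebhojo" (len 9), cursors c1@3 c2@7 c3@9, authorship ..1...2.3
After op 3 (insert('w')): buffer="wjowebhowjow" (len 12), cursors c1@4 c2@9 c3@12, authorship ..11...22.33
After op 4 (move_left): buffer="wjowebhowjow" (len 12), cursors c1@3 c2@8 c3@11, authorship ..11...22.33
After op 5 (insert('n')): buffer="wjonwebhonwjonw" (len 15), cursors c1@4 c2@10 c3@14, authorship ..111...222.333
After op 6 (insert('q')): buffer="wjonqwebhonqwjonqw" (len 18), cursors c1@5 c2@12 c3@17, authorship ..1111...2222.3333

Answer: 5 12 17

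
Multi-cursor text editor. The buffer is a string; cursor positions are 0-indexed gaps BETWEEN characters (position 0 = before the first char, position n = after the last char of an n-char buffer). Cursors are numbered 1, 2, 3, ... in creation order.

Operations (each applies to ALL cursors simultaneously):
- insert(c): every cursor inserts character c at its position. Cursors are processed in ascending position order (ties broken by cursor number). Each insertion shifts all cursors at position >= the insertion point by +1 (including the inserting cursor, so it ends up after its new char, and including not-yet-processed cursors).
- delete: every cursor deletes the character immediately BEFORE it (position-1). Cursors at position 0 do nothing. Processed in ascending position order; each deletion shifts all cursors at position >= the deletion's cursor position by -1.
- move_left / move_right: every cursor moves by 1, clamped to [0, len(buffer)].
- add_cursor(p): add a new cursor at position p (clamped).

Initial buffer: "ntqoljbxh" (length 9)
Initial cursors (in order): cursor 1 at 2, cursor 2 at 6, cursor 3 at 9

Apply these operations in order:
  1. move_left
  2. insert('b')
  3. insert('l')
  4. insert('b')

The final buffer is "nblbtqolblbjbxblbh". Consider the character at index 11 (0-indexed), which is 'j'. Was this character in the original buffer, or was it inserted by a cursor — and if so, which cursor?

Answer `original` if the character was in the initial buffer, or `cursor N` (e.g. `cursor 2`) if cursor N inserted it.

After op 1 (move_left): buffer="ntqoljbxh" (len 9), cursors c1@1 c2@5 c3@8, authorship .........
After op 2 (insert('b')): buffer="nbtqolbjbxbh" (len 12), cursors c1@2 c2@7 c3@11, authorship .1....2...3.
After op 3 (insert('l')): buffer="nbltqolbljbxblh" (len 15), cursors c1@3 c2@9 c3@14, authorship .11....22...33.
After op 4 (insert('b')): buffer="nblbtqolblbjbxblbh" (len 18), cursors c1@4 c2@11 c3@17, authorship .111....222...333.
Authorship (.=original, N=cursor N): . 1 1 1 . . . . 2 2 2 . . . 3 3 3 .
Index 11: author = original

Answer: original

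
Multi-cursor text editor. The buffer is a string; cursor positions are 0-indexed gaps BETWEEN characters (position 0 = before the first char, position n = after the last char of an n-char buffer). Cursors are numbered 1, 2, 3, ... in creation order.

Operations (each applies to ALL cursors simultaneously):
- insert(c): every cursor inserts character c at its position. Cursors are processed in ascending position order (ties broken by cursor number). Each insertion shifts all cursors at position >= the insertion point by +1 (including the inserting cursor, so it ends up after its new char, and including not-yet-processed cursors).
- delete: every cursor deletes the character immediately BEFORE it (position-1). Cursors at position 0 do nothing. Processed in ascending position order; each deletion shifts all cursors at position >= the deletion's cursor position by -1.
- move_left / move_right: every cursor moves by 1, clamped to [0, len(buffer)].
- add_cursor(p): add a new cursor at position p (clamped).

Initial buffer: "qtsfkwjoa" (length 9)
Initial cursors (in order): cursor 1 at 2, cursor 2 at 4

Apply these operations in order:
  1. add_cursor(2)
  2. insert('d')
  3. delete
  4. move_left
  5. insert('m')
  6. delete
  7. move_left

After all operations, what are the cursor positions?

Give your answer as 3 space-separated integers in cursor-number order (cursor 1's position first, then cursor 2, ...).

After op 1 (add_cursor(2)): buffer="qtsfkwjoa" (len 9), cursors c1@2 c3@2 c2@4, authorship .........
After op 2 (insert('d')): buffer="qtddsfdkwjoa" (len 12), cursors c1@4 c3@4 c2@7, authorship ..13..2.....
After op 3 (delete): buffer="qtsfkwjoa" (len 9), cursors c1@2 c3@2 c2@4, authorship .........
After op 4 (move_left): buffer="qtsfkwjoa" (len 9), cursors c1@1 c3@1 c2@3, authorship .........
After op 5 (insert('m')): buffer="qmmtsmfkwjoa" (len 12), cursors c1@3 c3@3 c2@6, authorship .13..2......
After op 6 (delete): buffer="qtsfkwjoa" (len 9), cursors c1@1 c3@1 c2@3, authorship .........
After op 7 (move_left): buffer="qtsfkwjoa" (len 9), cursors c1@0 c3@0 c2@2, authorship .........

Answer: 0 2 0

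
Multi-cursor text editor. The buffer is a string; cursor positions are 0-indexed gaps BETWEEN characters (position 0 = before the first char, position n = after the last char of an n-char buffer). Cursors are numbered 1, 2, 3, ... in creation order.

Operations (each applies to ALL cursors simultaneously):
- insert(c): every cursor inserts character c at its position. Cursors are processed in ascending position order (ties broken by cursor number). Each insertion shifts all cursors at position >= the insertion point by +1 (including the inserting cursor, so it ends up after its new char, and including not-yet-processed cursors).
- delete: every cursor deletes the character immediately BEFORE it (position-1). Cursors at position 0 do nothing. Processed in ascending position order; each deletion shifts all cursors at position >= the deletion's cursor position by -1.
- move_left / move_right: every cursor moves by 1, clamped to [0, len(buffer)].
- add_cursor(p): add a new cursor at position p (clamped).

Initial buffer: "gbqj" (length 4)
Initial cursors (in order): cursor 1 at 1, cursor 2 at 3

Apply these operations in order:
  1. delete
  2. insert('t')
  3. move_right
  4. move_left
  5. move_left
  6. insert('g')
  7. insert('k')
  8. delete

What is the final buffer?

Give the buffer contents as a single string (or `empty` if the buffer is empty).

Answer: gtbgtj

Derivation:
After op 1 (delete): buffer="bj" (len 2), cursors c1@0 c2@1, authorship ..
After op 2 (insert('t')): buffer="tbtj" (len 4), cursors c1@1 c2@3, authorship 1.2.
After op 3 (move_right): buffer="tbtj" (len 4), cursors c1@2 c2@4, authorship 1.2.
After op 4 (move_left): buffer="tbtj" (len 4), cursors c1@1 c2@3, authorship 1.2.
After op 5 (move_left): buffer="tbtj" (len 4), cursors c1@0 c2@2, authorship 1.2.
After op 6 (insert('g')): buffer="gtbgtj" (len 6), cursors c1@1 c2@4, authorship 11.22.
After op 7 (insert('k')): buffer="gktbgktj" (len 8), cursors c1@2 c2@6, authorship 111.222.
After op 8 (delete): buffer="gtbgtj" (len 6), cursors c1@1 c2@4, authorship 11.22.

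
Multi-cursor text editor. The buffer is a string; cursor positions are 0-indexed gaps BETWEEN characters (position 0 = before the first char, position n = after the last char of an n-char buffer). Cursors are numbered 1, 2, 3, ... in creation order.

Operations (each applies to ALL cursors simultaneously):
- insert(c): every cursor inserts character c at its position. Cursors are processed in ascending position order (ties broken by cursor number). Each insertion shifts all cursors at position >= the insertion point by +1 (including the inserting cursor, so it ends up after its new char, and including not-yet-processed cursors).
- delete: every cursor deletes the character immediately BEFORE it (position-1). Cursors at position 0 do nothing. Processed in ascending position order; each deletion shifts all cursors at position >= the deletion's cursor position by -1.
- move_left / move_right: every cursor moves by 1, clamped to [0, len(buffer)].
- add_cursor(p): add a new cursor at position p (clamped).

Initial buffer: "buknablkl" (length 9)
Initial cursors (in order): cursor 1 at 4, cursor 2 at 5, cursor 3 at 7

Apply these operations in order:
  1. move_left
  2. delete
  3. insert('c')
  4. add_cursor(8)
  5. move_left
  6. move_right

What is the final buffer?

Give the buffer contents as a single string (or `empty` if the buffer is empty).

Answer: buccaclkl

Derivation:
After op 1 (move_left): buffer="buknablkl" (len 9), cursors c1@3 c2@4 c3@6, authorship .........
After op 2 (delete): buffer="bualkl" (len 6), cursors c1@2 c2@2 c3@3, authorship ......
After op 3 (insert('c')): buffer="buccaclkl" (len 9), cursors c1@4 c2@4 c3@6, authorship ..12.3...
After op 4 (add_cursor(8)): buffer="buccaclkl" (len 9), cursors c1@4 c2@4 c3@6 c4@8, authorship ..12.3...
After op 5 (move_left): buffer="buccaclkl" (len 9), cursors c1@3 c2@3 c3@5 c4@7, authorship ..12.3...
After op 6 (move_right): buffer="buccaclkl" (len 9), cursors c1@4 c2@4 c3@6 c4@8, authorship ..12.3...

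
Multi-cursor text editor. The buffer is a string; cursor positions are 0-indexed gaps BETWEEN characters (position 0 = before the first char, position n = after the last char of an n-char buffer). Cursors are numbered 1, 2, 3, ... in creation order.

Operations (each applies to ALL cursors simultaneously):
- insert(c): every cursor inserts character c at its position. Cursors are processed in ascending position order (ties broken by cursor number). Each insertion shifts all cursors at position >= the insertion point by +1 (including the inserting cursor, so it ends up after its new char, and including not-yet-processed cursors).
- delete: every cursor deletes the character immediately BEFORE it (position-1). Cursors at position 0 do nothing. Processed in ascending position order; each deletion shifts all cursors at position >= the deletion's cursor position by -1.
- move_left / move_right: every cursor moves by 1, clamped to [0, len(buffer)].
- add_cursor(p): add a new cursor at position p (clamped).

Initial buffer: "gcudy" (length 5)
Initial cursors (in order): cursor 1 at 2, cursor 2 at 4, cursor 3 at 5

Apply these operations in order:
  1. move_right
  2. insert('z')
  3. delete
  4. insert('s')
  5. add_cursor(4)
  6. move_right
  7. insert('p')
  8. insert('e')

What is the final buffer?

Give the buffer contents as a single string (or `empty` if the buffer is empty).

Answer: gcusdppeeyssppee

Derivation:
After op 1 (move_right): buffer="gcudy" (len 5), cursors c1@3 c2@5 c3@5, authorship .....
After op 2 (insert('z')): buffer="gcuzdyzz" (len 8), cursors c1@4 c2@8 c3@8, authorship ...1..23
After op 3 (delete): buffer="gcudy" (len 5), cursors c1@3 c2@5 c3@5, authorship .....
After op 4 (insert('s')): buffer="gcusdyss" (len 8), cursors c1@4 c2@8 c3@8, authorship ...1..23
After op 5 (add_cursor(4)): buffer="gcusdyss" (len 8), cursors c1@4 c4@4 c2@8 c3@8, authorship ...1..23
After op 6 (move_right): buffer="gcusdyss" (len 8), cursors c1@5 c4@5 c2@8 c3@8, authorship ...1..23
After op 7 (insert('p')): buffer="gcusdppysspp" (len 12), cursors c1@7 c4@7 c2@12 c3@12, authorship ...1.14.2323
After op 8 (insert('e')): buffer="gcusdppeeyssppee" (len 16), cursors c1@9 c4@9 c2@16 c3@16, authorship ...1.1414.232323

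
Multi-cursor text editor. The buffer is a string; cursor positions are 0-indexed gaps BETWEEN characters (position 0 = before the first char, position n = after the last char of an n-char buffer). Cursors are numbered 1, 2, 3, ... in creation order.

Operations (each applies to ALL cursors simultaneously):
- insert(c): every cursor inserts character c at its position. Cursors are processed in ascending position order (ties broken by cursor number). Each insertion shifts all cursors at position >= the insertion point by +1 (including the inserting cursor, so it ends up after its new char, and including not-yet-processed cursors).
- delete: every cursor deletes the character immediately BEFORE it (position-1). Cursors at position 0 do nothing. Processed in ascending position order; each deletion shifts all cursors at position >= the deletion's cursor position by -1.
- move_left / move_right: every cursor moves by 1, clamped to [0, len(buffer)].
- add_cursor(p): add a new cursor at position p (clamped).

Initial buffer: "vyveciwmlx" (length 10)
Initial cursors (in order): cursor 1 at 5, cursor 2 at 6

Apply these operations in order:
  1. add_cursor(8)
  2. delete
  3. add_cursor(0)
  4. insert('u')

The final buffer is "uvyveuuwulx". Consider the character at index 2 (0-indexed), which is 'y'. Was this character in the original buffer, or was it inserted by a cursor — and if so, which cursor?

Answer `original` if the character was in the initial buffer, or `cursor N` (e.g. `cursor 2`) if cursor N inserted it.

Answer: original

Derivation:
After op 1 (add_cursor(8)): buffer="vyveciwmlx" (len 10), cursors c1@5 c2@6 c3@8, authorship ..........
After op 2 (delete): buffer="vyvewlx" (len 7), cursors c1@4 c2@4 c3@5, authorship .......
After op 3 (add_cursor(0)): buffer="vyvewlx" (len 7), cursors c4@0 c1@4 c2@4 c3@5, authorship .......
After op 4 (insert('u')): buffer="uvyveuuwulx" (len 11), cursors c4@1 c1@7 c2@7 c3@9, authorship 4....12.3..
Authorship (.=original, N=cursor N): 4 . . . . 1 2 . 3 . .
Index 2: author = original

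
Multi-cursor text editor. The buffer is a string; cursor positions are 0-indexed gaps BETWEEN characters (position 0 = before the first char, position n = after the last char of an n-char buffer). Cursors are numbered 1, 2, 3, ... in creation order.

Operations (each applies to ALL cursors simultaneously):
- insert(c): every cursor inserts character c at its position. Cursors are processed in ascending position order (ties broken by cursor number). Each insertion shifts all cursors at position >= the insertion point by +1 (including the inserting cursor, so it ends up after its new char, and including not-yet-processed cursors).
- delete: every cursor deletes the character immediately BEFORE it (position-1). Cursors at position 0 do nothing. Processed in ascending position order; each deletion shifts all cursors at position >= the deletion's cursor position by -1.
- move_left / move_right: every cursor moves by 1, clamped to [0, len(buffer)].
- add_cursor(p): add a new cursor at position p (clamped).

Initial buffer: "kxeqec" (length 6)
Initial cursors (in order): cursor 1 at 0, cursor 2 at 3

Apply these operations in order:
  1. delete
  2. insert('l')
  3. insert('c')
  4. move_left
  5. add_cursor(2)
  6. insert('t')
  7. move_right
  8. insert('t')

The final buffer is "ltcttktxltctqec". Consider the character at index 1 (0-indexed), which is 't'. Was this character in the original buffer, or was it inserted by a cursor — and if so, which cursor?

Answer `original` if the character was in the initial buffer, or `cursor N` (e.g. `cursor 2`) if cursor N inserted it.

After op 1 (delete): buffer="kxqec" (len 5), cursors c1@0 c2@2, authorship .....
After op 2 (insert('l')): buffer="lkxlqec" (len 7), cursors c1@1 c2@4, authorship 1..2...
After op 3 (insert('c')): buffer="lckxlcqec" (len 9), cursors c1@2 c2@6, authorship 11..22...
After op 4 (move_left): buffer="lckxlcqec" (len 9), cursors c1@1 c2@5, authorship 11..22...
After op 5 (add_cursor(2)): buffer="lckxlcqec" (len 9), cursors c1@1 c3@2 c2@5, authorship 11..22...
After op 6 (insert('t')): buffer="ltctkxltcqec" (len 12), cursors c1@2 c3@4 c2@8, authorship 1113..222...
After op 7 (move_right): buffer="ltctkxltcqec" (len 12), cursors c1@3 c3@5 c2@9, authorship 1113..222...
After op 8 (insert('t')): buffer="ltcttktxltctqec" (len 15), cursors c1@4 c3@7 c2@12, authorship 11113.3.2222...
Authorship (.=original, N=cursor N): 1 1 1 1 3 . 3 . 2 2 2 2 . . .
Index 1: author = 1

Answer: cursor 1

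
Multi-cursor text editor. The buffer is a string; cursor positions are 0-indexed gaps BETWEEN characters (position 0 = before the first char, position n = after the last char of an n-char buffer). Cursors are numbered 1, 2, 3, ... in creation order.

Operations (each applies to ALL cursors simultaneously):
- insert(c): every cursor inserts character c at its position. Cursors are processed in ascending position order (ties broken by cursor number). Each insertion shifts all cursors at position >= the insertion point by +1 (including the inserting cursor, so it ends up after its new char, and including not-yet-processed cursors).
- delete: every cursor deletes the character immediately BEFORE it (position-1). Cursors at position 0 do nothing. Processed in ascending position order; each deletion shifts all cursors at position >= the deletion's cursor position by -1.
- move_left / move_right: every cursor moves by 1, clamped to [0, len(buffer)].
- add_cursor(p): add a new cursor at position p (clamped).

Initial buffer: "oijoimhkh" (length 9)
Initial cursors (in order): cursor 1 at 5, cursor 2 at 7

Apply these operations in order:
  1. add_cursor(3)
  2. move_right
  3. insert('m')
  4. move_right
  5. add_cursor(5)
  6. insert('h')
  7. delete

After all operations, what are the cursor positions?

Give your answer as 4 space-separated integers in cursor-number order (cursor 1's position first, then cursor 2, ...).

After op 1 (add_cursor(3)): buffer="oijoimhkh" (len 9), cursors c3@3 c1@5 c2@7, authorship .........
After op 2 (move_right): buffer="oijoimhkh" (len 9), cursors c3@4 c1@6 c2@8, authorship .........
After op 3 (insert('m')): buffer="oijomimmhkmh" (len 12), cursors c3@5 c1@8 c2@11, authorship ....3..1..2.
After op 4 (move_right): buffer="oijomimmhkmh" (len 12), cursors c3@6 c1@9 c2@12, authorship ....3..1..2.
After op 5 (add_cursor(5)): buffer="oijomimmhkmh" (len 12), cursors c4@5 c3@6 c1@9 c2@12, authorship ....3..1..2.
After op 6 (insert('h')): buffer="oijomhihmmhhkmhh" (len 16), cursors c4@6 c3@8 c1@12 c2@16, authorship ....34.3.1.1.2.2
After op 7 (delete): buffer="oijomimmhkmh" (len 12), cursors c4@5 c3@6 c1@9 c2@12, authorship ....3..1..2.

Answer: 9 12 6 5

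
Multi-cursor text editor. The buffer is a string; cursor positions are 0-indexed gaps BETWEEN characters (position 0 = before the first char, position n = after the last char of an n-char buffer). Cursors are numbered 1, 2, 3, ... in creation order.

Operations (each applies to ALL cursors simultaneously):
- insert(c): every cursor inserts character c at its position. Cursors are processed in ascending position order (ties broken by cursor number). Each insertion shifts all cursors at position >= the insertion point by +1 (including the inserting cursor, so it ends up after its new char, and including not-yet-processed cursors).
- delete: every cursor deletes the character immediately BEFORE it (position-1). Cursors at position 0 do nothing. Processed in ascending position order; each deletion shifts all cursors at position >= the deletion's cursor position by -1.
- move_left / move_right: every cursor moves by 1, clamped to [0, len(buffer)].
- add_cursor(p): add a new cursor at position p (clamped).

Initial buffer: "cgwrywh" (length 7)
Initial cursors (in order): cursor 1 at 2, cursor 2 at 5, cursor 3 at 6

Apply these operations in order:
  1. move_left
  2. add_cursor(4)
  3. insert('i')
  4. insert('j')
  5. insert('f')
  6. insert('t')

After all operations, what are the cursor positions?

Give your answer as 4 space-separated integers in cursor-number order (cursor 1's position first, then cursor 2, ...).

After op 1 (move_left): buffer="cgwrywh" (len 7), cursors c1@1 c2@4 c3@5, authorship .......
After op 2 (add_cursor(4)): buffer="cgwrywh" (len 7), cursors c1@1 c2@4 c4@4 c3@5, authorship .......
After op 3 (insert('i')): buffer="cigwriiyiwh" (len 11), cursors c1@2 c2@7 c4@7 c3@9, authorship .1...24.3..
After op 4 (insert('j')): buffer="cijgwriijjyijwh" (len 15), cursors c1@3 c2@10 c4@10 c3@13, authorship .11...2424.33..
After op 5 (insert('f')): buffer="cijfgwriijjffyijfwh" (len 19), cursors c1@4 c2@13 c4@13 c3@17, authorship .111...242424.333..
After op 6 (insert('t')): buffer="cijftgwriijjffttyijftwh" (len 23), cursors c1@5 c2@16 c4@16 c3@21, authorship .1111...24242424.3333..

Answer: 5 16 21 16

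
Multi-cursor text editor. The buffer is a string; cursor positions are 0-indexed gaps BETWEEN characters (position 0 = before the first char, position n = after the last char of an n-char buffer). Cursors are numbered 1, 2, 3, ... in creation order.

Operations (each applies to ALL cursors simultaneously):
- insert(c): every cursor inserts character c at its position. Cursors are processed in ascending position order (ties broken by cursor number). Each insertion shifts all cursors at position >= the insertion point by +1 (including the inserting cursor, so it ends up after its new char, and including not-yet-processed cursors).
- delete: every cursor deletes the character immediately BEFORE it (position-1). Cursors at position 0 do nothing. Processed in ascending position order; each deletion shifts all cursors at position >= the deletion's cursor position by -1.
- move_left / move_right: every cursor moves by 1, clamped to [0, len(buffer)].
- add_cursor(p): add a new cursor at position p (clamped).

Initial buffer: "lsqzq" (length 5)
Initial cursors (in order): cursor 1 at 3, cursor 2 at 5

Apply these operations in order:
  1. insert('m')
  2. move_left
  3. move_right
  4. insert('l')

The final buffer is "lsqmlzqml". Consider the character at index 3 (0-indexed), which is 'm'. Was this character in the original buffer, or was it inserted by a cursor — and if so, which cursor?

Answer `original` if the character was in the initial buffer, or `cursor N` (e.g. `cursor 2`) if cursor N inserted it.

After op 1 (insert('m')): buffer="lsqmzqm" (len 7), cursors c1@4 c2@7, authorship ...1..2
After op 2 (move_left): buffer="lsqmzqm" (len 7), cursors c1@3 c2@6, authorship ...1..2
After op 3 (move_right): buffer="lsqmzqm" (len 7), cursors c1@4 c2@7, authorship ...1..2
After op 4 (insert('l')): buffer="lsqmlzqml" (len 9), cursors c1@5 c2@9, authorship ...11..22
Authorship (.=original, N=cursor N): . . . 1 1 . . 2 2
Index 3: author = 1

Answer: cursor 1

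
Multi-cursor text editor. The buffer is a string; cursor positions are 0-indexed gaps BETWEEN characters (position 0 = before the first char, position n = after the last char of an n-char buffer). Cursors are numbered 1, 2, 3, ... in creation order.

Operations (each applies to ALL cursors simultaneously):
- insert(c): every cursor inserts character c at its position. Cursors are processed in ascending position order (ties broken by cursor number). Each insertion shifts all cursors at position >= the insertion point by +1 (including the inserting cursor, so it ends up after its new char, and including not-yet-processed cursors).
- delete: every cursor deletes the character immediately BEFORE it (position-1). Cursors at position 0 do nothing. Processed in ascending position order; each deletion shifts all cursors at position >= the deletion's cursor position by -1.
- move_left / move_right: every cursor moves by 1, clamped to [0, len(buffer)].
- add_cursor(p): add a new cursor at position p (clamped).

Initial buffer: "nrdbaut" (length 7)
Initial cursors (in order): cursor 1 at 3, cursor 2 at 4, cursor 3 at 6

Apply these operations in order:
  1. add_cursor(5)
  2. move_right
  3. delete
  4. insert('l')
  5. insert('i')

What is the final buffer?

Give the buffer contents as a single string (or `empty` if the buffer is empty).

After op 1 (add_cursor(5)): buffer="nrdbaut" (len 7), cursors c1@3 c2@4 c4@5 c3@6, authorship .......
After op 2 (move_right): buffer="nrdbaut" (len 7), cursors c1@4 c2@5 c4@6 c3@7, authorship .......
After op 3 (delete): buffer="nrd" (len 3), cursors c1@3 c2@3 c3@3 c4@3, authorship ...
After op 4 (insert('l')): buffer="nrdllll" (len 7), cursors c1@7 c2@7 c3@7 c4@7, authorship ...1234
After op 5 (insert('i')): buffer="nrdlllliiii" (len 11), cursors c1@11 c2@11 c3@11 c4@11, authorship ...12341234

Answer: nrdlllliiii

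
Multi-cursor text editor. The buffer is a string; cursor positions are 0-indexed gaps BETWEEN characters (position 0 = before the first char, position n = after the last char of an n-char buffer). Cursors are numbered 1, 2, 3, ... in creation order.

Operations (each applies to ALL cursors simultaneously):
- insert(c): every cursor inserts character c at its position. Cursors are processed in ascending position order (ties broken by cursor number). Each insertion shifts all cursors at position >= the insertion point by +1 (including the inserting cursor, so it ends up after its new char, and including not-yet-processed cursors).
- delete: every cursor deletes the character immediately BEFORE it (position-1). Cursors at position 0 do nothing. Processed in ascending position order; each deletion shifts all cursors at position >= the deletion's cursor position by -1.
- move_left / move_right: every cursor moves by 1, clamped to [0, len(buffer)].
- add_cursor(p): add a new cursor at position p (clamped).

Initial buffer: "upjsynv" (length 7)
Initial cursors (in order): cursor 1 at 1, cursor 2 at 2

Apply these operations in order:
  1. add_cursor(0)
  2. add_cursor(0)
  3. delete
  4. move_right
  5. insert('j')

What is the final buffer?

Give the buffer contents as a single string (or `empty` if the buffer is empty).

Answer: jjjjjsynv

Derivation:
After op 1 (add_cursor(0)): buffer="upjsynv" (len 7), cursors c3@0 c1@1 c2@2, authorship .......
After op 2 (add_cursor(0)): buffer="upjsynv" (len 7), cursors c3@0 c4@0 c1@1 c2@2, authorship .......
After op 3 (delete): buffer="jsynv" (len 5), cursors c1@0 c2@0 c3@0 c4@0, authorship .....
After op 4 (move_right): buffer="jsynv" (len 5), cursors c1@1 c2@1 c3@1 c4@1, authorship .....
After op 5 (insert('j')): buffer="jjjjjsynv" (len 9), cursors c1@5 c2@5 c3@5 c4@5, authorship .1234....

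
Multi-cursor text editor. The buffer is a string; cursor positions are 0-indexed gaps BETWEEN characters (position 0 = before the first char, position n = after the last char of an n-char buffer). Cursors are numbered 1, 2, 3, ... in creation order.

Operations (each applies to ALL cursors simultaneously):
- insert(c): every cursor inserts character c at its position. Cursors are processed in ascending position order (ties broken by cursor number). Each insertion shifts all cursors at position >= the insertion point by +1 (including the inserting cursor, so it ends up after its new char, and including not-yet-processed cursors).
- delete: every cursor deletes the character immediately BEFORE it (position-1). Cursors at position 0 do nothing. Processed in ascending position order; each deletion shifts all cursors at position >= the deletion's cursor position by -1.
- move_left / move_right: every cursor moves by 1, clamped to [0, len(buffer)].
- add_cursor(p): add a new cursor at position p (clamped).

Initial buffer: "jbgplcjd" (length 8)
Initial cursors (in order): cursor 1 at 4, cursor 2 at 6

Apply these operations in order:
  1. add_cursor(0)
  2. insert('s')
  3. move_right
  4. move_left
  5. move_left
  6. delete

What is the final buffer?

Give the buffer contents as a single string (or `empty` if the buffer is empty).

Answer: sjbgslsjd

Derivation:
After op 1 (add_cursor(0)): buffer="jbgplcjd" (len 8), cursors c3@0 c1@4 c2@6, authorship ........
After op 2 (insert('s')): buffer="sjbgpslcsjd" (len 11), cursors c3@1 c1@6 c2@9, authorship 3....1..2..
After op 3 (move_right): buffer="sjbgpslcsjd" (len 11), cursors c3@2 c1@7 c2@10, authorship 3....1..2..
After op 4 (move_left): buffer="sjbgpslcsjd" (len 11), cursors c3@1 c1@6 c2@9, authorship 3....1..2..
After op 5 (move_left): buffer="sjbgpslcsjd" (len 11), cursors c3@0 c1@5 c2@8, authorship 3....1..2..
After op 6 (delete): buffer="sjbgslsjd" (len 9), cursors c3@0 c1@4 c2@6, authorship 3...1.2..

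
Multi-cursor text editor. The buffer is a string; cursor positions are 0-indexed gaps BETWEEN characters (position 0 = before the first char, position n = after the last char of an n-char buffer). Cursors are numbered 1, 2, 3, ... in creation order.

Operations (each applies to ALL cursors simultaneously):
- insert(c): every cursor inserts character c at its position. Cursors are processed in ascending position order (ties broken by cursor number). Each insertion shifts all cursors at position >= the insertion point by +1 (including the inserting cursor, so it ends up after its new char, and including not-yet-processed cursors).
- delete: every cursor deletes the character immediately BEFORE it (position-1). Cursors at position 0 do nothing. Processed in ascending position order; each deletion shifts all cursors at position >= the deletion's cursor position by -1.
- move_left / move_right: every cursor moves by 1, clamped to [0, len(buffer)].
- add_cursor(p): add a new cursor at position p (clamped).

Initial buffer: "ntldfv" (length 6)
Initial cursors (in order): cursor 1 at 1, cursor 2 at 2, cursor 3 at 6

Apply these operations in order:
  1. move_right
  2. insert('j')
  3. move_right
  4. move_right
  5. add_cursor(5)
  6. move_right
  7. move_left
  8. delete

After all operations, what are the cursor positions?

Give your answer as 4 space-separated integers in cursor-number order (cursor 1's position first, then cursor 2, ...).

After op 1 (move_right): buffer="ntldfv" (len 6), cursors c1@2 c2@3 c3@6, authorship ......
After op 2 (insert('j')): buffer="ntjljdfvj" (len 9), cursors c1@3 c2@5 c3@9, authorship ..1.2...3
After op 3 (move_right): buffer="ntjljdfvj" (len 9), cursors c1@4 c2@6 c3@9, authorship ..1.2...3
After op 4 (move_right): buffer="ntjljdfvj" (len 9), cursors c1@5 c2@7 c3@9, authorship ..1.2...3
After op 5 (add_cursor(5)): buffer="ntjljdfvj" (len 9), cursors c1@5 c4@5 c2@7 c3@9, authorship ..1.2...3
After op 6 (move_right): buffer="ntjljdfvj" (len 9), cursors c1@6 c4@6 c2@8 c3@9, authorship ..1.2...3
After op 7 (move_left): buffer="ntjljdfvj" (len 9), cursors c1@5 c4@5 c2@7 c3@8, authorship ..1.2...3
After op 8 (delete): buffer="ntjdj" (len 5), cursors c1@3 c4@3 c2@4 c3@4, authorship ..1.3

Answer: 3 4 4 3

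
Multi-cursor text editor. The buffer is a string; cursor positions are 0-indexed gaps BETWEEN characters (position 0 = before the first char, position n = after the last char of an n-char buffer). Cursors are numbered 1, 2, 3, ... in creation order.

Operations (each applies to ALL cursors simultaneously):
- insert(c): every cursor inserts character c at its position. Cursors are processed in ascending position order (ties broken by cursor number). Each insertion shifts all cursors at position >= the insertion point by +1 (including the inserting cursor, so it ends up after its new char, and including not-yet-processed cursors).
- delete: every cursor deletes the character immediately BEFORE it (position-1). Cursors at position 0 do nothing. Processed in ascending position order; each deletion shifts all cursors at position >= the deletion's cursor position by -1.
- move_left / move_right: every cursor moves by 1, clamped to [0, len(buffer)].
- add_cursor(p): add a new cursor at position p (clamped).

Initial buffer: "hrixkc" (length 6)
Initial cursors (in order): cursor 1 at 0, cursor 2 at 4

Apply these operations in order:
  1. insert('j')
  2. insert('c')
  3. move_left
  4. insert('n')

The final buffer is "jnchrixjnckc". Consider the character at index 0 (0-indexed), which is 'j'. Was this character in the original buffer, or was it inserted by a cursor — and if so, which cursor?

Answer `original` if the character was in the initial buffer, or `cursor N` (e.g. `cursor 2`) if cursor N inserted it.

After op 1 (insert('j')): buffer="jhrixjkc" (len 8), cursors c1@1 c2@6, authorship 1....2..
After op 2 (insert('c')): buffer="jchrixjckc" (len 10), cursors c1@2 c2@8, authorship 11....22..
After op 3 (move_left): buffer="jchrixjckc" (len 10), cursors c1@1 c2@7, authorship 11....22..
After op 4 (insert('n')): buffer="jnchrixjnckc" (len 12), cursors c1@2 c2@9, authorship 111....222..
Authorship (.=original, N=cursor N): 1 1 1 . . . . 2 2 2 . .
Index 0: author = 1

Answer: cursor 1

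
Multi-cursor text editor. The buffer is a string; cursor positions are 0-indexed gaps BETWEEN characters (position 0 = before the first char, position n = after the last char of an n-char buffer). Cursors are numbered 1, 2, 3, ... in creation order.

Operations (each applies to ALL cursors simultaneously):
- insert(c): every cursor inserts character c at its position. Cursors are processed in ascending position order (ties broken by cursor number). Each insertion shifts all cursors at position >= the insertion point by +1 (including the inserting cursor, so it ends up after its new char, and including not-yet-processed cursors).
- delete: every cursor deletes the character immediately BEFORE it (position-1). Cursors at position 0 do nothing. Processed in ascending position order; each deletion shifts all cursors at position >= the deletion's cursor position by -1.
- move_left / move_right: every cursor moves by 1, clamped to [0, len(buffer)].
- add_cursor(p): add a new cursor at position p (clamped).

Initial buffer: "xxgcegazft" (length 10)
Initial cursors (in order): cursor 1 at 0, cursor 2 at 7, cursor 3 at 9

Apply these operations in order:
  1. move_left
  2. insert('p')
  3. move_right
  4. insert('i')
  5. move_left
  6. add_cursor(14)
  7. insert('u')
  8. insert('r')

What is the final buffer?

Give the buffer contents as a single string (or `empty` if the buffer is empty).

After op 1 (move_left): buffer="xxgcegazft" (len 10), cursors c1@0 c2@6 c3@8, authorship ..........
After op 2 (insert('p')): buffer="pxxgcegpazpft" (len 13), cursors c1@1 c2@8 c3@11, authorship 1......2..3..
After op 3 (move_right): buffer="pxxgcegpazpft" (len 13), cursors c1@2 c2@9 c3@12, authorship 1......2..3..
After op 4 (insert('i')): buffer="pxixgcegpaizpfit" (len 16), cursors c1@3 c2@11 c3@15, authorship 1.1.....2.2.3.3.
After op 5 (move_left): buffer="pxixgcegpaizpfit" (len 16), cursors c1@2 c2@10 c3@14, authorship 1.1.....2.2.3.3.
After op 6 (add_cursor(14)): buffer="pxixgcegpaizpfit" (len 16), cursors c1@2 c2@10 c3@14 c4@14, authorship 1.1.....2.2.3.3.
After op 7 (insert('u')): buffer="pxuixgcegpauizpfuuit" (len 20), cursors c1@3 c2@12 c3@18 c4@18, authorship 1.11.....2.22.3.343.
After op 8 (insert('r')): buffer="pxurixgcegpaurizpfuurrit" (len 24), cursors c1@4 c2@14 c3@22 c4@22, authorship 1.111.....2.222.3.34343.

Answer: pxurixgcegpaurizpfuurrit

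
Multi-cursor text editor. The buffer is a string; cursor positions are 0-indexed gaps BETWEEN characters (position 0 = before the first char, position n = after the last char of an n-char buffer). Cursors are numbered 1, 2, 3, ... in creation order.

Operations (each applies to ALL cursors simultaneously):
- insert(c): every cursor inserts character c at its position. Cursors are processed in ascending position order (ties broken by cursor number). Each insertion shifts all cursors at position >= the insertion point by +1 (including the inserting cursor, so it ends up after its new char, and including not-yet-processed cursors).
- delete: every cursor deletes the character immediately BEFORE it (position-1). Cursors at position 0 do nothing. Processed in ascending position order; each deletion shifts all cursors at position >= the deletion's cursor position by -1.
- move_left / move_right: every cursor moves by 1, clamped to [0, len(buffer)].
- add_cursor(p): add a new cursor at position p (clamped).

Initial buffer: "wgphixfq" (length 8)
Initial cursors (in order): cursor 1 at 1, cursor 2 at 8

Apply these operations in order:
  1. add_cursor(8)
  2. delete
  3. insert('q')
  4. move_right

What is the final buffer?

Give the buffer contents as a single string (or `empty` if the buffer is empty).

After op 1 (add_cursor(8)): buffer="wgphixfq" (len 8), cursors c1@1 c2@8 c3@8, authorship ........
After op 2 (delete): buffer="gphix" (len 5), cursors c1@0 c2@5 c3@5, authorship .....
After op 3 (insert('q')): buffer="qgphixqq" (len 8), cursors c1@1 c2@8 c3@8, authorship 1.....23
After op 4 (move_right): buffer="qgphixqq" (len 8), cursors c1@2 c2@8 c3@8, authorship 1.....23

Answer: qgphixqq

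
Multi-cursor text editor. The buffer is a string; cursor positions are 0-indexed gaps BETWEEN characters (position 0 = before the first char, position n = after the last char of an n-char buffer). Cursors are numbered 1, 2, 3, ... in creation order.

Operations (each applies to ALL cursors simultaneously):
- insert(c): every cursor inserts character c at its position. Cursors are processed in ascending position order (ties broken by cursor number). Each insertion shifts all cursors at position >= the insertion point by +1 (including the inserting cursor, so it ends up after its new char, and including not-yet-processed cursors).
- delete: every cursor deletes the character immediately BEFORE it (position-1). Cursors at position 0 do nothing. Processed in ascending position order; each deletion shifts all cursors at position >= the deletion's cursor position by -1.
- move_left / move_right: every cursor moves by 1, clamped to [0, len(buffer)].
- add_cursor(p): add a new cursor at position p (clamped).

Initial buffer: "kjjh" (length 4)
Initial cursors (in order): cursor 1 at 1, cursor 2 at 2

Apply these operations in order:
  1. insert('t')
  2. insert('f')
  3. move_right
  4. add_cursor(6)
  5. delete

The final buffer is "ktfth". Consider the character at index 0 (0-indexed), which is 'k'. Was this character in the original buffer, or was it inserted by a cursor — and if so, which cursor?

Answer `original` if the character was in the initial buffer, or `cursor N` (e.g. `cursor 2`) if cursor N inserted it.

Answer: original

Derivation:
After op 1 (insert('t')): buffer="ktjtjh" (len 6), cursors c1@2 c2@4, authorship .1.2..
After op 2 (insert('f')): buffer="ktfjtfjh" (len 8), cursors c1@3 c2@6, authorship .11.22..
After op 3 (move_right): buffer="ktfjtfjh" (len 8), cursors c1@4 c2@7, authorship .11.22..
After op 4 (add_cursor(6)): buffer="ktfjtfjh" (len 8), cursors c1@4 c3@6 c2@7, authorship .11.22..
After op 5 (delete): buffer="ktfth" (len 5), cursors c1@3 c2@4 c3@4, authorship .112.
Authorship (.=original, N=cursor N): . 1 1 2 .
Index 0: author = original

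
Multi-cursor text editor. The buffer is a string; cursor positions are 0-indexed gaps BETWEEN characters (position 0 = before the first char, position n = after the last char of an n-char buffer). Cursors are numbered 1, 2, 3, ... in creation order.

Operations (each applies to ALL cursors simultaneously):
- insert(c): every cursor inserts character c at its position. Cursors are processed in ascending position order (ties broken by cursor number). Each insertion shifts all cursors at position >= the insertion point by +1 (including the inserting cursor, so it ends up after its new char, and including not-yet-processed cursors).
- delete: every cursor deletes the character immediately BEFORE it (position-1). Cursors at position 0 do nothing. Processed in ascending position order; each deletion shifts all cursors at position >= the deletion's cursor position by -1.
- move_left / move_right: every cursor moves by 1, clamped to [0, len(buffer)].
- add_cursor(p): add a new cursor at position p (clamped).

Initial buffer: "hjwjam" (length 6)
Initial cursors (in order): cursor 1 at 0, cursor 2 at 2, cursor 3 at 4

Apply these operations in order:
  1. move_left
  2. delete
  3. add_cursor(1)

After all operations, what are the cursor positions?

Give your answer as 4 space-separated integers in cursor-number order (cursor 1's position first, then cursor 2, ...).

After op 1 (move_left): buffer="hjwjam" (len 6), cursors c1@0 c2@1 c3@3, authorship ......
After op 2 (delete): buffer="jjam" (len 4), cursors c1@0 c2@0 c3@1, authorship ....
After op 3 (add_cursor(1)): buffer="jjam" (len 4), cursors c1@0 c2@0 c3@1 c4@1, authorship ....

Answer: 0 0 1 1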